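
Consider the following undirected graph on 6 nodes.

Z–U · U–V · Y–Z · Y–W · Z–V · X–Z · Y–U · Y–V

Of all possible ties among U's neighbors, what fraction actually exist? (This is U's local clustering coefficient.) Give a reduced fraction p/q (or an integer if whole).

U's neighbors: V, Y, and Z (k = 3).
Possible neighbor pairs: C(3,2) = 3. Edges among them: V–Y, V–Z, Y–Z → e = 3.
Clustering(U) = 3/3 = 1.

1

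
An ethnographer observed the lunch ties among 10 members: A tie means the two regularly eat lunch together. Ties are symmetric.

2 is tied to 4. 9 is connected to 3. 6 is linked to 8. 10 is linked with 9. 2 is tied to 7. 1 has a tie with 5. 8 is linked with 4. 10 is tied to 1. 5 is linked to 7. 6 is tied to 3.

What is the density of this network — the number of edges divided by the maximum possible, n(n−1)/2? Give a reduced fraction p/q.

There are 10 edges and 10 nodes, so the maximum possible is C(10,2) = 45.
Density = 10/45 = 2/9.

2/9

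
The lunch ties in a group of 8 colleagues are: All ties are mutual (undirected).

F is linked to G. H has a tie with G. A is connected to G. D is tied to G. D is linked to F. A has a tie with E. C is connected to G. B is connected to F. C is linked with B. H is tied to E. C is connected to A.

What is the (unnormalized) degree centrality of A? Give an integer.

A is directly tied to C, E, and G. That is 3 neighbors, so the degree of A is 3.

3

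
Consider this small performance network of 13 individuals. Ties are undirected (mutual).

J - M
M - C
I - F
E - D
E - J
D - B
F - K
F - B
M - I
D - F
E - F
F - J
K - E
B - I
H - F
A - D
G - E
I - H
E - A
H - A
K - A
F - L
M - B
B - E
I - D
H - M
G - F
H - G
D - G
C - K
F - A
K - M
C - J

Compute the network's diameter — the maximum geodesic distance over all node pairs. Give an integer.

Eccentricity of each node (its greatest distance to any other): A:2, B:2, C:3, D:3, E:2, F:2, G:3, H:2, I:2, J:2, K:2, L:3, M:3.
The maximum eccentricity is 3, realized for instance by the pair D–C via D – F – J – C. So the diameter is 3.

3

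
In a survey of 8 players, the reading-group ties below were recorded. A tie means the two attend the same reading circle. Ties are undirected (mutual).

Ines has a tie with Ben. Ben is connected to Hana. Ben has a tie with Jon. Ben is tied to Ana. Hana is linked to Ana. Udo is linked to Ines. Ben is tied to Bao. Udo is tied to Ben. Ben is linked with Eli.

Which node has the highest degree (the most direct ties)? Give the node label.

Degrees — Ana:2, Bao:1, Ben:7, Eli:1, Hana:2, Ines:2, Jon:1, Udo:2.
The maximum is 7, attained only by Ben.

Ben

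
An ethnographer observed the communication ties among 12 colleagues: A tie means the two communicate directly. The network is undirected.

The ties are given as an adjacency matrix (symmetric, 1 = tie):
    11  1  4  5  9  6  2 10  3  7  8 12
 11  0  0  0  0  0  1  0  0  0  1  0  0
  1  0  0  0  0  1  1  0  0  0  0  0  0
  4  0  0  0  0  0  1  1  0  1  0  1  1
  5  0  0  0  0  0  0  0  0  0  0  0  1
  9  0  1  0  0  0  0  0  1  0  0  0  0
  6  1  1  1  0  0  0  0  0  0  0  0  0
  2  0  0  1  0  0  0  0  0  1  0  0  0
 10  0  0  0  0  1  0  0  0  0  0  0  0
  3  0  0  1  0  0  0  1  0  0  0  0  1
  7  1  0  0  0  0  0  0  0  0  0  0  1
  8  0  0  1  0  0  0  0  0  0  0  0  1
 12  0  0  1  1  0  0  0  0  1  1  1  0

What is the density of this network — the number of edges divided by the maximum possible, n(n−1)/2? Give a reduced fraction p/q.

5/22

There are 15 edges and 12 nodes, so the maximum possible is C(12,2) = 66.
Density = 15/66 = 5/22.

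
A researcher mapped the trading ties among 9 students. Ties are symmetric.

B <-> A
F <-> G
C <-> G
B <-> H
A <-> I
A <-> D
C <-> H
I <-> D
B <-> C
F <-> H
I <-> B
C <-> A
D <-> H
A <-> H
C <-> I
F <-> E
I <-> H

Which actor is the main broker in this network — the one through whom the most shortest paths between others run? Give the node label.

H

Unnormalized betweenness of each node: A:11/12, B:0, C:17/4, D:0, E:0, F:31/4, G:1, H:61/6, I:11/12.
H has the largest value, 61/6, making it the main broker — the node through which the most shortest paths run.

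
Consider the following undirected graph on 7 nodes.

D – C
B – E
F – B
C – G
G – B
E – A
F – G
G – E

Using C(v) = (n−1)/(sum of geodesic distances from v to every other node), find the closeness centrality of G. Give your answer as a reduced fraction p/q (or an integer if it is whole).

3/4

Distances from G: A:2, B:1, C:1, D:2, E:1, F:1. Sum = 8.
n = 7, so closeness = 6/8 = 3/4.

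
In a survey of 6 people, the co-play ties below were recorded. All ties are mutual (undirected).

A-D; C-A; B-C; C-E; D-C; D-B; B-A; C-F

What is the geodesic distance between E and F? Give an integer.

One shortest route is E – C – F, which uses 2 edges, and E and F are not directly tied, so nothing shorter exists. So d(E,F) = 2.

2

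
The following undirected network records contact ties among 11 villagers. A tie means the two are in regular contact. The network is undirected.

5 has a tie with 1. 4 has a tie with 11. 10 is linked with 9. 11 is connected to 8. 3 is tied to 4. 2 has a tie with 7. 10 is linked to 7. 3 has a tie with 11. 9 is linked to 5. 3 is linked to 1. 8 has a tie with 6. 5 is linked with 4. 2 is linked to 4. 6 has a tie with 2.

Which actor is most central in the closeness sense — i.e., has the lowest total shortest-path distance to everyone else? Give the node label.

Farness (sum of distances to all others) for each node — 1:25, 2:19, 3:22, 4:17, 5:20, 6:25, 7:24, 8:25, 9:25, 10:27, 11:21.
The smallest farness is 17, for 4, so 4 has the highest closeness.

4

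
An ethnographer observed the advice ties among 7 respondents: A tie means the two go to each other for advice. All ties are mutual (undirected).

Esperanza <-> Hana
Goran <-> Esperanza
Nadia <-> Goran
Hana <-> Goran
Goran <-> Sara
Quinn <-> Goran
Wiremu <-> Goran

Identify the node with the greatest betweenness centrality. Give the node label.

Unnormalized betweenness of each node: Esperanza:0, Goran:14, Hana:0, Nadia:0, Quinn:0, Sara:0, Wiremu:0.
Goran has the largest value, 14, making it the main broker — the node through which the most shortest paths run.

Goran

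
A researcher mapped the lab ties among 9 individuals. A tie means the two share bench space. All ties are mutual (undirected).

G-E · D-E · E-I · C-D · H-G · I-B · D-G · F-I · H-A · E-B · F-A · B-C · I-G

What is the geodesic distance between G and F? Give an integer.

One shortest route is G – I – F, which uses 2 edges, and G and F are not directly tied, so nothing shorter exists. So d(G,F) = 2.

2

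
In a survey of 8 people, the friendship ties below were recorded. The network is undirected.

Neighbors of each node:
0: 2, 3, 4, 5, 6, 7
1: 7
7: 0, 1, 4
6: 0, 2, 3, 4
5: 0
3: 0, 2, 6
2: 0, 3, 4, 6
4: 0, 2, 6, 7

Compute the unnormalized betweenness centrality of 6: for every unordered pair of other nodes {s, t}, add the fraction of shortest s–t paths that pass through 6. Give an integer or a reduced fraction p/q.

Pairs whose geodesics pass through 6 — 4–3: 1/3.
All other pairs contribute 0.
Summing the contributions gives betweenness(6) = 1/3.

1/3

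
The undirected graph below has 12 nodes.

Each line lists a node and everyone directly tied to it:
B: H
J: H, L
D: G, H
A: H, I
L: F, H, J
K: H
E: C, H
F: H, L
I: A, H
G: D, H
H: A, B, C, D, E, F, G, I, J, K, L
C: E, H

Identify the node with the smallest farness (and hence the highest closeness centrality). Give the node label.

Farness (sum of distances to all others) for each node — A:20, B:21, C:20, D:20, E:20, F:20, G:20, H:11, I:20, J:20, K:21, L:19.
The smallest farness is 11, for H, so H has the highest closeness.

H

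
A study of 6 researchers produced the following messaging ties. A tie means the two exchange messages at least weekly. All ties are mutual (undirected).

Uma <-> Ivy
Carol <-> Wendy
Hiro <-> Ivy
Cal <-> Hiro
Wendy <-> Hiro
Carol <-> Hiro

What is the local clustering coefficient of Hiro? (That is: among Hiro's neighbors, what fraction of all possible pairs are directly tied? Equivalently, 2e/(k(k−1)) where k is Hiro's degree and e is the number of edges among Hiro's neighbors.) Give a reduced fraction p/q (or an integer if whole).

1/6

Hiro's neighbors: Cal, Carol, Ivy, and Wendy (k = 4).
Possible neighbor pairs: C(4,2) = 6. Edges among them: Carol–Wendy → e = 1.
Clustering(Hiro) = 1/6.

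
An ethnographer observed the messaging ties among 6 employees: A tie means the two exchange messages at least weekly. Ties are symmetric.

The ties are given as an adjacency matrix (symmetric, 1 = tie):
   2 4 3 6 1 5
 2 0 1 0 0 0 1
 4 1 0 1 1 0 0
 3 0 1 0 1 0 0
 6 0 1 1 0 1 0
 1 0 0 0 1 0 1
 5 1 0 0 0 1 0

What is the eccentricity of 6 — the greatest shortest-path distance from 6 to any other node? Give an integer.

Distances from 6: 1:1, 2:2, 3:1, 4:1, 5:2.
The largest is 2 (to 2 and 5), so the eccentricity of 6 is 2.

2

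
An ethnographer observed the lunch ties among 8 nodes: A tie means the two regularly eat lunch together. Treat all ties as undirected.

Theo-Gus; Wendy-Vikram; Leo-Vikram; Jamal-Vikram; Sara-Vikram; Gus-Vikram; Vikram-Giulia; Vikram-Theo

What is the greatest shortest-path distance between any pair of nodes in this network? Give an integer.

2

Eccentricity of each node (its greatest distance to any other): Giulia:2, Gus:2, Jamal:2, Leo:2, Sara:2, Theo:2, Vikram:1, Wendy:2.
The maximum eccentricity is 2, realized for instance by the pair Giulia–Sara via Giulia – Vikram – Sara. So the diameter is 2.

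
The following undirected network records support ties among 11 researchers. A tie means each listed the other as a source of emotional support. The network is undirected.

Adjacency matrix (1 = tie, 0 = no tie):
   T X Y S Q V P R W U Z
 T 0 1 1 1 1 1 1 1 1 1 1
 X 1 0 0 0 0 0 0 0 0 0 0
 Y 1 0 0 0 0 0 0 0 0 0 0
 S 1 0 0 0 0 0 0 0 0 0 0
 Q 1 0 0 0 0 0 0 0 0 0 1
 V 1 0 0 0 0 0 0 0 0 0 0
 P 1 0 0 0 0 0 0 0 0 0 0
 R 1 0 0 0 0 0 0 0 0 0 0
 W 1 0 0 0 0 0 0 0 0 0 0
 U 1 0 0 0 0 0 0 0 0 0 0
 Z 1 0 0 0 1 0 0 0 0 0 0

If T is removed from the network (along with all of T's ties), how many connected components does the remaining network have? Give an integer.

Without T, the remaining ties split the others into: {X}; {Y}; {S}; {Q, Z}; {V}; {P}; {R}; {W}; {U}.
That's 9 separate components.

9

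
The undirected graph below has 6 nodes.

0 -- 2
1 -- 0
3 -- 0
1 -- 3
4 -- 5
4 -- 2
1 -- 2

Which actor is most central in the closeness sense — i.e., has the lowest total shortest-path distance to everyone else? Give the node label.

2

Farness (sum of distances to all others) for each node — 0:8, 1:8, 2:7, 3:11, 4:9, 5:13.
The smallest farness is 7, for 2, so 2 has the highest closeness.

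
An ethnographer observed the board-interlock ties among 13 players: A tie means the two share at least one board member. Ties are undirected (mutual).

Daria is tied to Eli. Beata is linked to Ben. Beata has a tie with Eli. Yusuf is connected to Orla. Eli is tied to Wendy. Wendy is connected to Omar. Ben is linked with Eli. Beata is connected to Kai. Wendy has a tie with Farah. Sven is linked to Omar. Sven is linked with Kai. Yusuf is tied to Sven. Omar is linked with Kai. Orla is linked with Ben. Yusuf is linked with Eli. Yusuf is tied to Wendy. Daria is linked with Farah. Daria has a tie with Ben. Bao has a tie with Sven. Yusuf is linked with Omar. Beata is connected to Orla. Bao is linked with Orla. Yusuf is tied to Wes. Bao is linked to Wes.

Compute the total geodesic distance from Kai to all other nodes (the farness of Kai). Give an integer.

Distances from Kai: Bao:2, Beata:1, Ben:2, Daria:3, Eli:2, Farah:3, Omar:1, Orla:2, Sven:1, Wendy:2, Wes:3, Yusuf:2.
Sum = 2 + 1 + 2 + 3 + 2 + 3 + 1 + 2 + 1 + 2 + 3 + 2 = 24.

24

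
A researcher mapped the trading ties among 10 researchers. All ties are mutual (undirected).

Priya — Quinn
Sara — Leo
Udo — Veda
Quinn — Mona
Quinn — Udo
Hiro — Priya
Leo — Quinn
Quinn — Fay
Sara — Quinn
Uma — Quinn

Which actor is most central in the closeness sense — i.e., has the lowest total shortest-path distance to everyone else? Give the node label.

Farness (sum of distances to all others) for each node — Fay:19, Hiro:25, Leo:18, Mona:19, Priya:17, Quinn:11, Sara:18, Udo:17, Uma:19, Veda:25.
The smallest farness is 11, for Quinn, so Quinn has the highest closeness.

Quinn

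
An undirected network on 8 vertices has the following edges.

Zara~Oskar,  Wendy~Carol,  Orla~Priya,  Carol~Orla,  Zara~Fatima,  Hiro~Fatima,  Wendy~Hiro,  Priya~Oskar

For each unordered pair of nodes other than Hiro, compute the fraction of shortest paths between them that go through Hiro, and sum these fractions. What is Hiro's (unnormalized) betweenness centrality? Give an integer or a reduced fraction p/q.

Pairs whose geodesics pass through Hiro — Fatima–Wendy: 1; Fatima–Carol: 1; Fatima–Orla: 1/2; Wendy–Oskar: 1/2; Wendy–Zara: 1; Carol–Zara: 1/2.
All other pairs contribute 0.
Summing the contributions gives betweenness(Hiro) = 9/2.

9/2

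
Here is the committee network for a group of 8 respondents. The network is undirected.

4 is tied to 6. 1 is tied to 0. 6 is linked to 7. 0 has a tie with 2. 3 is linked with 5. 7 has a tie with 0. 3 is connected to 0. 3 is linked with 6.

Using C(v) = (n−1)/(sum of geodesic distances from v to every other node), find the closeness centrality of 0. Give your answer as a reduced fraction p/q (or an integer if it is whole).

Distances from 0: 1:1, 2:1, 3:1, 4:3, 5:2, 6:2, 7:1. Sum = 11.
n = 8, so closeness = 7/11.

7/11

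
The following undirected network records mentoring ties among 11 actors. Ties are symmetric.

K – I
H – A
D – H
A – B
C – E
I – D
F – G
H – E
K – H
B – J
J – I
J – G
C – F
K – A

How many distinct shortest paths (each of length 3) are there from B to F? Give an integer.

1

The shortest distance is 3, and the only length-3 path is B–J–G–F. So there is exactly 1 shortest path.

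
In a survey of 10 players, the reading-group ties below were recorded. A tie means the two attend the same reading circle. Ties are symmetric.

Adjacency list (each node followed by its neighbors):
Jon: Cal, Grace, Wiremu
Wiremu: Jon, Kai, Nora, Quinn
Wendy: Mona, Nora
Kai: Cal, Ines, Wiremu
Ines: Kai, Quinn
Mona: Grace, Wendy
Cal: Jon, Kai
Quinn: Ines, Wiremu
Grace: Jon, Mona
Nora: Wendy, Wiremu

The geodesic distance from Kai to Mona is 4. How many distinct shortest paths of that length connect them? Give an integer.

3

The shortest distance is 4. The length-4 paths are: Kai–Cal–Jon–Grace–Mona; Kai–Wiremu–Jon–Grace–Mona; Kai–Wiremu–Nora–Wendy–Mona.
That gives 3 distinct shortest paths.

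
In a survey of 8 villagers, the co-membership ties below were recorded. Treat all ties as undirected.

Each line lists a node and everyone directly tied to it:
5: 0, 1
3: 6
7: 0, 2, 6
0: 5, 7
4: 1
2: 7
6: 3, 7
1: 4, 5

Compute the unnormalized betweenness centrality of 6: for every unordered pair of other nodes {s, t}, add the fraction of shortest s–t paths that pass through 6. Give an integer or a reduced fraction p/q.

Pairs whose geodesics pass through 6 — 4–3: 1; 7–3: 1; 3–5: 1; 3–1: 1; 3–0: 1; 3–2: 1.
All other pairs contribute 0.
Summing the contributions gives betweenness(6) = 6.

6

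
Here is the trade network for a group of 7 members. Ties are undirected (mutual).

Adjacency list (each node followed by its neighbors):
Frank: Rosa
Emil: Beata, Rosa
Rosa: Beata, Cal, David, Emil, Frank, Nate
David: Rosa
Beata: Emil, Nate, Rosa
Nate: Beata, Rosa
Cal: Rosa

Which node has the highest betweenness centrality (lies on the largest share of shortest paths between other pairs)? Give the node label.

Unnormalized betweenness of each node: Beata:1/2, Cal:0, David:0, Emil:0, Frank:0, Nate:0, Rosa:25/2.
Rosa has the largest value, 25/2, making it the main broker — the node through which the most shortest paths run.

Rosa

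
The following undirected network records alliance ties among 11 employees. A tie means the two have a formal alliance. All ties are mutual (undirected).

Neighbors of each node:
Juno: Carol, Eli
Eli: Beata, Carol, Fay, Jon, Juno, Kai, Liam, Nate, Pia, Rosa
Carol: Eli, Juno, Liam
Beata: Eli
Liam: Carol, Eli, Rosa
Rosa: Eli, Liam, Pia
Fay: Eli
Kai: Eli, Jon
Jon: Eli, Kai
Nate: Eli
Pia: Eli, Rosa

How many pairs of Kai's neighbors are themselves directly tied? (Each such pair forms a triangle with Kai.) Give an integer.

1

Kai's neighbors: Eli and Jon.
Neighbor pairs that are themselves tied: Kai–Eli–Jon. Each forms one triangle with Kai, for 1 in total.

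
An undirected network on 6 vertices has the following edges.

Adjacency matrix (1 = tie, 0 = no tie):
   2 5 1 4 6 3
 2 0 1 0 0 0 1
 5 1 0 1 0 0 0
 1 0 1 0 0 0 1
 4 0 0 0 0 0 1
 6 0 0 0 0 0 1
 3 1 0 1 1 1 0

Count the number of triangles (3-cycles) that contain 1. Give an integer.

1's neighbors are 3 and 5, but none of them are tied to each other, so no triangle contains 1.

0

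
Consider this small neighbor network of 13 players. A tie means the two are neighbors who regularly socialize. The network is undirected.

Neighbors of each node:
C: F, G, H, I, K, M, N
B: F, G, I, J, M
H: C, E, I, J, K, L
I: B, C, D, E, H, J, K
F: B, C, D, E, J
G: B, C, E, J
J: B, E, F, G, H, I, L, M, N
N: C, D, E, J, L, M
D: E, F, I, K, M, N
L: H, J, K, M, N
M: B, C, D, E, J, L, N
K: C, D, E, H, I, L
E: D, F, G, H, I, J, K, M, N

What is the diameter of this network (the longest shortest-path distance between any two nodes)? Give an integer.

Eccentricity of each node (its greatest distance to any other): B:2, C:2, D:2, E:2, F:2, G:2, H:2, I:2, J:2, K:2, L:2, M:2, N:2.
The maximum eccentricity is 2, realized for instance by the pair I–M via I – E – M. So the diameter is 2.

2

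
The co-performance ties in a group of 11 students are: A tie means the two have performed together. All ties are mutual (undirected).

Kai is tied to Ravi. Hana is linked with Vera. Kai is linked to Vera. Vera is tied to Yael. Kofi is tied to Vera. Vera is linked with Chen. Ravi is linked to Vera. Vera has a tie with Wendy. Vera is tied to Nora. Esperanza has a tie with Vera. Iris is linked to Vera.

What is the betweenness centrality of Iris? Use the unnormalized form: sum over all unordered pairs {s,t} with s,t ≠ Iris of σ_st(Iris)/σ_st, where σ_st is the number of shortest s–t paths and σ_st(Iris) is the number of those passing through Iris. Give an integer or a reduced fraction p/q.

No shortest path between any pair of other nodes passes through Iris.
Summing the contributions gives betweenness(Iris) = 0.

0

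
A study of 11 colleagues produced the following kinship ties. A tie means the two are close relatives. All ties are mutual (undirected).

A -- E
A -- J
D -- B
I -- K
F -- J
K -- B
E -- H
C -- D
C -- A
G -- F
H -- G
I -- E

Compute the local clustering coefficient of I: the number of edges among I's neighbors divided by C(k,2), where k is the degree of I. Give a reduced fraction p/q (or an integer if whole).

0

I's neighbors: E and K (k = 2).
Possible neighbor pairs: C(2,2) = 1. Edges among them: none → e = 0.
Clustering(I) = 0/1.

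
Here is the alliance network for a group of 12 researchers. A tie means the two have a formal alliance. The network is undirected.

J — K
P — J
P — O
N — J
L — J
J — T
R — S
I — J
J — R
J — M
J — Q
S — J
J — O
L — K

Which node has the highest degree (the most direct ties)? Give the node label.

J

Degrees — I:1, J:11, K:2, L:2, M:1, N:1, O:2, P:2, Q:1, R:2, S:2, T:1.
The maximum is 11, attained only by J.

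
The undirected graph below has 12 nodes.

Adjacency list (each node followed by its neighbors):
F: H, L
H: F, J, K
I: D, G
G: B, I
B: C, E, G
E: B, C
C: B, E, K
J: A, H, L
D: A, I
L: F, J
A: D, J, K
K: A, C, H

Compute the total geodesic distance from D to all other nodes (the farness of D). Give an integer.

28

Distances from D: A:1, B:3, C:3, E:4, F:4, G:2, H:3, I:1, J:2, K:2, L:3.
Sum = 1 + 3 + 3 + 4 + 4 + 2 + 3 + 1 + 2 + 2 + 3 = 28.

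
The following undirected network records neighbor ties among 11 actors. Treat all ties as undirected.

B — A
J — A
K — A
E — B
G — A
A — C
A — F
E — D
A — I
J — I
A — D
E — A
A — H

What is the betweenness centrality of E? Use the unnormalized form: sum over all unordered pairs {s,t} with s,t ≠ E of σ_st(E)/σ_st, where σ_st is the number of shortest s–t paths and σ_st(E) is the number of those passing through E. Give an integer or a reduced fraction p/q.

Pairs whose geodesics pass through E — D–B: 1/2.
All other pairs contribute 0.
Summing the contributions gives betweenness(E) = 1/2.

1/2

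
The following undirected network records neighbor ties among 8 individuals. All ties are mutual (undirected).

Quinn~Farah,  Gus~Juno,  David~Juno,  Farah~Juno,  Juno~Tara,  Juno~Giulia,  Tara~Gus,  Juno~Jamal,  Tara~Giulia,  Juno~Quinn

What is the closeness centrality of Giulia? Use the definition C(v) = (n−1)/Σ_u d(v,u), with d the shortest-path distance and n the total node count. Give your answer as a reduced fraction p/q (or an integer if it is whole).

Distances from Giulia: David:2, Farah:2, Gus:2, Jamal:2, Juno:1, Quinn:2, Tara:1. Sum = 12.
n = 8, so closeness = 7/12.

7/12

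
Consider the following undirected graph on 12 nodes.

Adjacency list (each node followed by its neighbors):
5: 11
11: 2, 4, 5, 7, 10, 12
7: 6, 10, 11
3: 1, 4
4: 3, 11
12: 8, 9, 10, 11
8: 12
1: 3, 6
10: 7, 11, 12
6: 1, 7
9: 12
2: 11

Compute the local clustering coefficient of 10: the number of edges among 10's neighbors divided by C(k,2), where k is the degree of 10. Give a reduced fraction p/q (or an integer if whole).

10's neighbors: 7, 11, and 12 (k = 3).
Possible neighbor pairs: C(3,2) = 3. Edges among them: 7–11, 11–12 → e = 2.
Clustering(10) = 2/3.

2/3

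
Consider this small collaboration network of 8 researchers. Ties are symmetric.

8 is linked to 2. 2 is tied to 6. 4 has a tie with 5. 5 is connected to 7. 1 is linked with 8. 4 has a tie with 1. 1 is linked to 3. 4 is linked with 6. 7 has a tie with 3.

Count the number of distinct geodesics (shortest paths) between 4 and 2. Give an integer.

1

The shortest distance is 2, and the only length-2 path is 4–6–2. So there is exactly 1 shortest path.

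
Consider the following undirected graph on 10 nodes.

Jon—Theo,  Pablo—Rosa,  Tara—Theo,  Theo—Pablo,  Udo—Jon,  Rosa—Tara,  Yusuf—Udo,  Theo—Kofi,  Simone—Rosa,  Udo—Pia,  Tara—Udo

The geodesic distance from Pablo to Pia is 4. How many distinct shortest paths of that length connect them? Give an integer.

The shortest distance is 4. The length-4 paths are: Pablo–Theo–Jon–Udo–Pia; Pablo–Rosa–Tara–Udo–Pia; Pablo–Theo–Tara–Udo–Pia.
That gives 3 distinct shortest paths.

3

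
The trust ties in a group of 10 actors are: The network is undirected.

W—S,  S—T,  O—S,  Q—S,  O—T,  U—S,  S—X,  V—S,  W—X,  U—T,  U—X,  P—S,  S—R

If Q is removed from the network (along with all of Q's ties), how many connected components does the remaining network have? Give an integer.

Q's neighbors (S) remain reachable from one another through other ties, so the rest of the network stays in one piece.

1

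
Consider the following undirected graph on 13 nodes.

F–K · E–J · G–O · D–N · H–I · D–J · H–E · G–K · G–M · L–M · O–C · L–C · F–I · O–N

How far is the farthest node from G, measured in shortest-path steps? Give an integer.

5

Distances from G: C:2, D:3, E:5, F:2, H:4, I:3, J:4, K:1, L:2, M:1, N:2, O:1.
The largest is 5 (to E), so the eccentricity of G is 5.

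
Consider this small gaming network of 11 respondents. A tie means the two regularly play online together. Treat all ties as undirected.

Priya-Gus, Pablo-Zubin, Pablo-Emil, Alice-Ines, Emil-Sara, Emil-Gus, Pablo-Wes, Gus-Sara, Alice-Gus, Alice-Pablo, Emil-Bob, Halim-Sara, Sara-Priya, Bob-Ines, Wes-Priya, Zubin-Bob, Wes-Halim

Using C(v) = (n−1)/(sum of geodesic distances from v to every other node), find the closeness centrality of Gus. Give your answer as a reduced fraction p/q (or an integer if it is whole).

Distances from Gus: Alice:1, Bob:2, Emil:1, Halim:2, Ines:2, Pablo:2, Priya:1, Sara:1, Wes:2, Zubin:3. Sum = 17.
n = 11, so closeness = 10/17.

10/17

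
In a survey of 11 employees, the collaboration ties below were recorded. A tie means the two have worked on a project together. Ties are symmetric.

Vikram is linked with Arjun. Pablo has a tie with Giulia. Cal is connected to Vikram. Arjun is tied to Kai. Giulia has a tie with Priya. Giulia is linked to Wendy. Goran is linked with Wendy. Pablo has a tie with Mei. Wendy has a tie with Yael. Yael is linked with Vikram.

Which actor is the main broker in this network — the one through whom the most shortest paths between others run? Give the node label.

Wendy

Unnormalized betweenness of each node: Arjun:9, Cal:0, Giulia:23, Goran:0, Kai:0, Mei:0, Pablo:9, Priya:0, Vikram:23, Wendy:29, Yael:24.
Wendy has the largest value, 29, making it the main broker — the node through which the most shortest paths run.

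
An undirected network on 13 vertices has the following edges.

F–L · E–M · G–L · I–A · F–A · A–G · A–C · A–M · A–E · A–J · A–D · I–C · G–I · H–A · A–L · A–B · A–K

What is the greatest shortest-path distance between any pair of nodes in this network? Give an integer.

Eccentricity of each node (its greatest distance to any other): A:1, B:2, C:2, D:2, E:2, F:2, G:2, H:2, I:2, J:2, K:2, L:2, M:2.
The maximum eccentricity is 2, realized for instance by the pair G–F via G – A – F. So the diameter is 2.

2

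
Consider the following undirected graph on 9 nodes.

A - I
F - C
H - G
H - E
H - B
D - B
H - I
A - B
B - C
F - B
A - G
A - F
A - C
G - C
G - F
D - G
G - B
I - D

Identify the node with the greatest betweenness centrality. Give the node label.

Unnormalized betweenness of each node: A:8/3, B:14/3, C:0, D:2/3, E:0, F:0, G:14/3, H:23/3, I:5/3.
H has the largest value, 23/3, making it the main broker — the node through which the most shortest paths run.

H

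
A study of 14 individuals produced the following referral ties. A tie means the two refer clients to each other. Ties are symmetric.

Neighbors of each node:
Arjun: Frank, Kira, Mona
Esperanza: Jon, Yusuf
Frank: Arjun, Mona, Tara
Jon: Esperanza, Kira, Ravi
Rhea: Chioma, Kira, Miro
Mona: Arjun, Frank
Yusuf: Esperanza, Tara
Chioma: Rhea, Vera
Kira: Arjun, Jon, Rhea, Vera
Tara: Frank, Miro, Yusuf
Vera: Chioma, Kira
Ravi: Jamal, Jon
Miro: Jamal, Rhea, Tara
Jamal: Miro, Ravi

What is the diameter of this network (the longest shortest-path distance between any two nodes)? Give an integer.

4

Eccentricity of each node (its greatest distance to any other): Arjun:4, Chioma:4, Esperanza:4, Frank:4, Jamal:4, Jon:3, Kira:3, Miro:3, Mona:4, Ravi:4, Rhea:3, Tara:4, Vera:4, Yusuf:4.
The maximum eccentricity is 4, realized for instance by the pair Jamal–Vera via Jamal – Miro – Rhea – Chioma – Vera. So the diameter is 4.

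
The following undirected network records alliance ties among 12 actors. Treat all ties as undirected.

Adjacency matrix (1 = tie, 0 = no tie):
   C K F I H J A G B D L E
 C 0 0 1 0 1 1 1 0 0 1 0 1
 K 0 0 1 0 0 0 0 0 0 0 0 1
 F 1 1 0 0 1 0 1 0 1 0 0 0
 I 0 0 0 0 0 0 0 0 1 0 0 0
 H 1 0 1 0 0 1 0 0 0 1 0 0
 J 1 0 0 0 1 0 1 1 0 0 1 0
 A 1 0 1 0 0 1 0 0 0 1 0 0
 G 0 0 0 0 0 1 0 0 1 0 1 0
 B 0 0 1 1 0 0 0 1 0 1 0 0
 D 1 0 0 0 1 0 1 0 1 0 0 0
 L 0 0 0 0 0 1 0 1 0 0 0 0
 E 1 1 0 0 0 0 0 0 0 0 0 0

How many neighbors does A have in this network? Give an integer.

4

A is directly tied to C, D, F, and J. That is 4 neighbors, so the degree of A is 4.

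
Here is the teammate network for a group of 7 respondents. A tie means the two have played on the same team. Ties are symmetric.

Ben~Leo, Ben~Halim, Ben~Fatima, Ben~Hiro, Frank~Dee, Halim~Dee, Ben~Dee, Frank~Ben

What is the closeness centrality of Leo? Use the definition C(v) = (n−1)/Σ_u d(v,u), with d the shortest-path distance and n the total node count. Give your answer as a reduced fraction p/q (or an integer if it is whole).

Distances from Leo: Ben:1, Dee:2, Fatima:2, Frank:2, Halim:2, Hiro:2. Sum = 11.
n = 7, so closeness = 6/11.

6/11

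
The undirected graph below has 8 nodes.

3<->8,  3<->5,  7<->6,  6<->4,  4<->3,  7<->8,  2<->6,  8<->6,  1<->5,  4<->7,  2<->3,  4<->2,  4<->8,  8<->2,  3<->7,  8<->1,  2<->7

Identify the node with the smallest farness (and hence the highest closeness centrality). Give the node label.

Farness (sum of distances to all others) for each node — 1:12, 2:9, 3:9, 4:9, 5:13, 6:11, 7:9, 8:8.
The smallest farness is 8, for 8, so 8 has the highest closeness.

8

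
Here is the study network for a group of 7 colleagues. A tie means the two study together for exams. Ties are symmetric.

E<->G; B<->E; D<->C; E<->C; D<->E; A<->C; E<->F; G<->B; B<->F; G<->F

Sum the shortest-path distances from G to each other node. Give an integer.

10

Distances from G: A:3, B:1, C:2, D:2, E:1, F:1.
Sum = 3 + 1 + 2 + 2 + 1 + 1 = 10.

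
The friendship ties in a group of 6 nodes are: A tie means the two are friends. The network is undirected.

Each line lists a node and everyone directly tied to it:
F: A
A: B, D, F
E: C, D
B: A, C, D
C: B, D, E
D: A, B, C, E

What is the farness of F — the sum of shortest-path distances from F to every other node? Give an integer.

11

Distances from F: A:1, B:2, C:3, D:2, E:3.
Sum = 1 + 2 + 3 + 2 + 3 = 11.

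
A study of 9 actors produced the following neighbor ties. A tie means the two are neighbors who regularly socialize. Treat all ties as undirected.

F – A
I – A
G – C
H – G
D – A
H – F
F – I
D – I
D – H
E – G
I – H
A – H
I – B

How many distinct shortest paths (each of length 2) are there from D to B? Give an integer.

The shortest distance is 2, and the only length-2 path is D–I–B. So there is exactly 1 shortest path.

1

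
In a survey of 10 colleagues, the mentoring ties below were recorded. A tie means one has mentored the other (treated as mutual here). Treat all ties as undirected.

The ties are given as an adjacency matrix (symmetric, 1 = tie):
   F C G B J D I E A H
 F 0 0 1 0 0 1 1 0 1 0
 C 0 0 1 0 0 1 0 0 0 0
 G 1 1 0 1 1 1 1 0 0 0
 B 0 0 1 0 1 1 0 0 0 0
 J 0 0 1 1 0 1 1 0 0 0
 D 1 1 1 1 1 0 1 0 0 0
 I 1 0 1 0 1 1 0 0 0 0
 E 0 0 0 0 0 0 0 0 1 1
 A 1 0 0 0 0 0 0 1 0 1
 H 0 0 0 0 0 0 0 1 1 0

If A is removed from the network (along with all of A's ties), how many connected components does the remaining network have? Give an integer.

2

Without A, the remaining ties split the others into: {B, C, D, F, G, I, J}; {E, H}.
That's 2 separate components.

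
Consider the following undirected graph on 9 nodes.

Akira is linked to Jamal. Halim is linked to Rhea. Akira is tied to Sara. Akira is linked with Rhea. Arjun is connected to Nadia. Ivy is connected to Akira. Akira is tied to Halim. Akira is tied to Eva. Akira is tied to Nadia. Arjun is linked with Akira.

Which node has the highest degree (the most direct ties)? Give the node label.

Akira

Degrees — Akira:8, Arjun:2, Eva:1, Halim:2, Ivy:1, Jamal:1, Nadia:2, Rhea:2, Sara:1.
The maximum is 8, attained only by Akira.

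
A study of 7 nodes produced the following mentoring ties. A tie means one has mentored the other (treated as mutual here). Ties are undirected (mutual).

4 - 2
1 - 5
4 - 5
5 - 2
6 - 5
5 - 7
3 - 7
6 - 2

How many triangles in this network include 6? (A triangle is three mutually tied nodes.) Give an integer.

6's neighbors: 2 and 5.
Neighbor pairs that are themselves tied: 6–2–5. Each forms one triangle with 6, for 1 in total.

1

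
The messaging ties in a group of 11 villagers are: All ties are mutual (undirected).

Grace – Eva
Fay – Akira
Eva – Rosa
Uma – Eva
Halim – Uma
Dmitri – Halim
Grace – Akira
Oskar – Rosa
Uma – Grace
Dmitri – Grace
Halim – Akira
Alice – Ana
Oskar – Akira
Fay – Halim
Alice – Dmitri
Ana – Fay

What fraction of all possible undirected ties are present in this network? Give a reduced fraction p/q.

16/55

There are 16 edges and 11 nodes, so the maximum possible is C(11,2) = 55.
Density = 16/55.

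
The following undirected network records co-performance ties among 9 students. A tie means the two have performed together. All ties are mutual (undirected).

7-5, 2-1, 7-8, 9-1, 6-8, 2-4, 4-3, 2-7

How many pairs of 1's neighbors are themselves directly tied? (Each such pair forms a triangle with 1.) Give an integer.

0

1's neighbors are 2 and 9, but none of them are tied to each other, so no triangle contains 1.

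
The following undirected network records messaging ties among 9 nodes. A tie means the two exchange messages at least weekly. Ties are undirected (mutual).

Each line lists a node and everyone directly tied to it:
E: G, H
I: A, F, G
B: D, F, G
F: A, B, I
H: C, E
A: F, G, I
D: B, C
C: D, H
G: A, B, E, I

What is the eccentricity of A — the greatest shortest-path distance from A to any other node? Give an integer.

4

Distances from A: B:2, C:4, D:3, E:2, F:1, G:1, H:3, I:1.
The largest is 4 (to C), so the eccentricity of A is 4.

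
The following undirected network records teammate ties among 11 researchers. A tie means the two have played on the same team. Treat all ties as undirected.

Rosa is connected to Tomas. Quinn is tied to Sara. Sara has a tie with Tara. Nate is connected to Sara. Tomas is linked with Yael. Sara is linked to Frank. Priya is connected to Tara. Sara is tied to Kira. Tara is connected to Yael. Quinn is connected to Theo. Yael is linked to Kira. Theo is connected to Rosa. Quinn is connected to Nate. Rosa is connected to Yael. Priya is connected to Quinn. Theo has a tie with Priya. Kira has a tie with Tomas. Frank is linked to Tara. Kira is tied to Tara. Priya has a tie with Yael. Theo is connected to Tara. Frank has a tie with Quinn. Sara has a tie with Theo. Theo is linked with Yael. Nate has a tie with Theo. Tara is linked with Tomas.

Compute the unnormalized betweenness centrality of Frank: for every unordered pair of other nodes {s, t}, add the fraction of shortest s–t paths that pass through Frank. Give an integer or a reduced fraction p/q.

3/8

Pairs whose geodesics pass through Frank — Quinn–Tomas: 1/8; Quinn–Tara: 1/4.
All other pairs contribute 0.
Summing the contributions gives betweenness(Frank) = 3/8.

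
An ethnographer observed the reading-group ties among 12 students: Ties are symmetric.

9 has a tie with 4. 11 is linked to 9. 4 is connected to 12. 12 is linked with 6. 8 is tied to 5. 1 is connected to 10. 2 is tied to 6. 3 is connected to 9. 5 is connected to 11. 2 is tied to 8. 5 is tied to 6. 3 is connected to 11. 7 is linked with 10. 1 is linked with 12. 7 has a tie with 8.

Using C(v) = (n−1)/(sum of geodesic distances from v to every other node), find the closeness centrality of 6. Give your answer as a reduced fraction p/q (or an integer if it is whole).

11/23

Distances from 6: 1:2, 2:1, 3:3, 4:2, 5:1, 7:3, 8:2, 9:3, 10:3, 11:2, 12:1. Sum = 23.
n = 12, so closeness = 11/23.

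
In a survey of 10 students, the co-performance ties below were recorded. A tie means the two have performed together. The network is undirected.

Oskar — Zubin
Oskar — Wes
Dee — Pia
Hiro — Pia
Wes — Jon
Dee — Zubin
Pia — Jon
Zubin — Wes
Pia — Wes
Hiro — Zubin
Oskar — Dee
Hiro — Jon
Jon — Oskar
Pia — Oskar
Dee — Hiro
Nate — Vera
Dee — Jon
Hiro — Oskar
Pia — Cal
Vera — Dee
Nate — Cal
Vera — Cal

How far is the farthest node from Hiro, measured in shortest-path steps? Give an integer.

Distances from Hiro: Cal:2, Dee:1, Jon:1, Nate:3, Oskar:1, Pia:1, Vera:2, Wes:2, Zubin:1.
The largest is 3 (to Nate), so the eccentricity of Hiro is 3.

3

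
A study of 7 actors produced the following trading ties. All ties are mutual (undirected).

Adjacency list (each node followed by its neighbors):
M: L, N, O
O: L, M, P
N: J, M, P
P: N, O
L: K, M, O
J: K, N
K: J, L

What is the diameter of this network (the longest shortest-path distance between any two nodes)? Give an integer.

Eccentricity of each node (its greatest distance to any other): J:3, K:3, L:2, M:2, N:2, O:3, P:3.
The maximum eccentricity is 3, realized for instance by the pair P–K via P – N – J – K. So the diameter is 3.

3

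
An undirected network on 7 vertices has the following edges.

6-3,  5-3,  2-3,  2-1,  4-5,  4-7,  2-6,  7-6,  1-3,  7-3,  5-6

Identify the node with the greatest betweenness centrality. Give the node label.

Unnormalized betweenness of each node: 1:0, 2:1/2, 3:16/3, 4:1/3, 5:2, 6:11/6, 7:2.
3 has the largest value, 16/3, making it the main broker — the node through which the most shortest paths run.

3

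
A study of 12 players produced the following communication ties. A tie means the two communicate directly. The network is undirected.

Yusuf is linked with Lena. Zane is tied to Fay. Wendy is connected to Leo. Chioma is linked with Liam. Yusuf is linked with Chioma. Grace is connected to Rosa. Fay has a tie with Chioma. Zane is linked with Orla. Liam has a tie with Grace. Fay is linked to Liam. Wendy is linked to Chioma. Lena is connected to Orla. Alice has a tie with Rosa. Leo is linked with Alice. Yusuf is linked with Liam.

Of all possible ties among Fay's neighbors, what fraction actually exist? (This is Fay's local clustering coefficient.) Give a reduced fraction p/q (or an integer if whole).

1/3

Fay's neighbors: Chioma, Liam, and Zane (k = 3).
Possible neighbor pairs: C(3,2) = 3. Edges among them: Chioma–Liam → e = 1.
Clustering(Fay) = 1/3.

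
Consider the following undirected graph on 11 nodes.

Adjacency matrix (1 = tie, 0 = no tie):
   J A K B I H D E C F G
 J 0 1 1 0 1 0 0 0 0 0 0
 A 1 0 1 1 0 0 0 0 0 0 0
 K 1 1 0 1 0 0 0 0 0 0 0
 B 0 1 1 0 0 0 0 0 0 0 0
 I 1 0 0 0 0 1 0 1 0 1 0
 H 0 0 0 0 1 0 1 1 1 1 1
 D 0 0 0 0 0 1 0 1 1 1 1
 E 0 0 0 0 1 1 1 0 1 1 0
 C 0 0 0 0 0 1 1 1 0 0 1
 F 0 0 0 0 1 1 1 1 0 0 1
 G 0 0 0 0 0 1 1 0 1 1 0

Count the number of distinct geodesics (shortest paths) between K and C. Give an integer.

2

The shortest distance is 4. The length-4 paths are: K–J–I–H–C; K–J–I–E–C.
That gives 2 distinct shortest paths.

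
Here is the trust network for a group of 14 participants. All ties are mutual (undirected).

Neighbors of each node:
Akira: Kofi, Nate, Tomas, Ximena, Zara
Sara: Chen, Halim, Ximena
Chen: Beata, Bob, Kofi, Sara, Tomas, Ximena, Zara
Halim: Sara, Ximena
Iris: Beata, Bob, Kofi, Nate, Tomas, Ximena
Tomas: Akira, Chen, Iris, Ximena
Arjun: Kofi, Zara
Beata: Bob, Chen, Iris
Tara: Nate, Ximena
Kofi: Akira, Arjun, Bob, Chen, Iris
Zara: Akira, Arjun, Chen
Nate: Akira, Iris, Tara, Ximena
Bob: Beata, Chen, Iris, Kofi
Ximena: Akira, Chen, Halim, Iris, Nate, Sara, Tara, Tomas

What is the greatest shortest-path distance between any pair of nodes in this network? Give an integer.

4

Eccentricity of each node (its greatest distance to any other): Akira:3, Arjun:4, Beata:3, Bob:3, Chen:2, Halim:4, Iris:3, Kofi:3, Nate:3, Sara:3, Tara:4, Tomas:3, Ximena:3, Zara:3.
The maximum eccentricity is 4, realized for instance by the pair Tara–Arjun via Tara – Ximena – Akira – Kofi – Arjun. So the diameter is 4.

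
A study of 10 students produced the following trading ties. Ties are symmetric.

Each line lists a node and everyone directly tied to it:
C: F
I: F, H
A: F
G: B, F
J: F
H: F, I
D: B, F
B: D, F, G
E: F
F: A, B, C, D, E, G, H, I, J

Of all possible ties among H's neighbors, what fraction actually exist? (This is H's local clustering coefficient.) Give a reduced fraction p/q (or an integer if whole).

1

H's neighbors: F and I (k = 2).
Possible neighbor pairs: C(2,2) = 1. Edges among them: F–I → e = 1.
Clustering(H) = 1/1.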